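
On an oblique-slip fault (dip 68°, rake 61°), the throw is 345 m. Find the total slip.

425 m

dip-slip = throw / sin(dip) = 345 / sin(68°) = 372.1 m
net slip = dip-slip / sin(rake) = 372.1 / sin(61°) = 425 m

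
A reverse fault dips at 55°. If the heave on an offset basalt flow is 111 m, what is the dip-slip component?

dip-slip = heave / cos(dip) = 111 / cos(55°) = 194 m

194 m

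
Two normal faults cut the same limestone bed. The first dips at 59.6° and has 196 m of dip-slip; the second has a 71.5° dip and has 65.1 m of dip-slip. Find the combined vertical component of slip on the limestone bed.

231 m

throw_A = 196 × sin(59.6°) = 169.1 m
throw_B = 65.1 × sin(71.5°) = 61.74 m
total = 169.1 + 61.74 = 231 m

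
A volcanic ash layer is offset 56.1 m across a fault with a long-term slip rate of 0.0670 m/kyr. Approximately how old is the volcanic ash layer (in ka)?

837 ka

age = offset / rate = 56.1 m / (0.0670 m/kyr) = 837000 yr = 837 ka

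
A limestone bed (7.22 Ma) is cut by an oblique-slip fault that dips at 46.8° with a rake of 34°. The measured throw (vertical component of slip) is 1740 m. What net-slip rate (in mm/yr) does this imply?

dip-slip = throw / sin(dip) = 1740 / sin(46.8°) = 2387 m
net slip = dip-slip / sin(rake) = 2387 / sin(34°) = 4269 m
rate = 4269 m / 7.22 Ma = 0.000591 m/yr = 0.591 mm/yr

0.591 mm/yr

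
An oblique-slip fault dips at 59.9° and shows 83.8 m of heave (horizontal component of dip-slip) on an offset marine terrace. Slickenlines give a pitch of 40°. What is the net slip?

dip-slip = heave / cos(dip) = 83.8 / cos(59.9°) = 167.1 m
net slip = dip-slip / sin(rake) = 167.1 / sin(40°) = 260 m

260 m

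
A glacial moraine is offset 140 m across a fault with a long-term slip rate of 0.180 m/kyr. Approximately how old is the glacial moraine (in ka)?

age = offset / rate = 140 m / (0.180 m/kyr) = 778000 yr = 778 ka

778 ka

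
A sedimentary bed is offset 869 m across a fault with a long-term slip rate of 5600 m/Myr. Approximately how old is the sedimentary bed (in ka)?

age = offset / rate = 869 m / (5600 m/Myr) = 155000 yr = 155 ka

155 ka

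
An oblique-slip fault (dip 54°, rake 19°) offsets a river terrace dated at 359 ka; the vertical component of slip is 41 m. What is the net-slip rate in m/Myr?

dip-slip = throw / sin(dip) = 41 / sin(54°) = 50.68 m
net slip = dip-slip / sin(rake) = 50.68 / sin(19°) = 155.7 m
rate = 155.7 m / 359 ka = 0.000434 m/yr = 434 m/Myr

434 m/Myr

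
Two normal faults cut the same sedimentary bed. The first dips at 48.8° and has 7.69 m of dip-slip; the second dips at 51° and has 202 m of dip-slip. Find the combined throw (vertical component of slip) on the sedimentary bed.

163 m

throw_A = 7.69 × sin(48.8°) = 5.786 m
throw_B = 202 × sin(51°) = 157 m
total = 5.786 + 157 = 163 m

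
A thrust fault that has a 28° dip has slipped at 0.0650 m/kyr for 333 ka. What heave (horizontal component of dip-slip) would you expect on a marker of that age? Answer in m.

dip-slip = rate × time = 0.0650 m/kyr × 333 ka = 21.65 m
heave = dip-slip × cos(dip) = 21.65 × cos(28°) = 19.1 m

19.1 m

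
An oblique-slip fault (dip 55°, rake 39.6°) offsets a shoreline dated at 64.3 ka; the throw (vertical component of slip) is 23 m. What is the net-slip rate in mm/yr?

0.685 mm/yr

dip-slip = throw / sin(dip) = 23 / sin(55°) = 28.08 m
net slip = dip-slip / sin(rake) = 28.08 / sin(39.6°) = 44.05 m
rate = 44.05 m / 64.3 ka = 0.000685 m/yr = 0.685 mm/yr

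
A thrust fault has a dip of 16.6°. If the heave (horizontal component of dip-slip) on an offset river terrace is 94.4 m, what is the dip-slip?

98.5 m

dip-slip = heave / cos(dip) = 94.4 / cos(16.6°) = 98.5 m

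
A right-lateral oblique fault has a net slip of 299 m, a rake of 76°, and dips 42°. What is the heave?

dip-slip = net slip × sin(rake) = 299 m × sin(76°) = 290.1 m
heave = dip-slip × cos(dip) = 290.1 × cos(42°) = 216 m

216 m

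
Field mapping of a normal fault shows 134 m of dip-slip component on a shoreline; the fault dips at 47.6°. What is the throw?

throw = dip-slip × sin(dip) = 134 m × sin(47.6°) = 99 m

99 m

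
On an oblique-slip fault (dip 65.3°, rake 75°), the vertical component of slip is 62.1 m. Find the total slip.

70.8 m

dip-slip = throw / sin(dip) = 62.1 / sin(65.3°) = 68.35 m
net slip = dip-slip / sin(rake) = 68.35 / sin(75°) = 70.8 m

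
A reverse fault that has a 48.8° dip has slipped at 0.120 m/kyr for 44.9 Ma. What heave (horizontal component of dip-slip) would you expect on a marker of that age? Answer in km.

3.55 km

dip-slip = rate × time = 0.120 m/kyr × 44.9 Ma = 5388 m
heave = dip-slip × cos(dip) = 5388 × cos(48.8°) = 3550 m = 3.55 km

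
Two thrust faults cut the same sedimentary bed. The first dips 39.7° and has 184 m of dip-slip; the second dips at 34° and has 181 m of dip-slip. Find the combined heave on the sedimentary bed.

292 m

heave_A = 184 × cos(39.7°) = 141.6 m
heave_B = 181 × cos(34°) = 150.1 m
total = 141.6 + 150.1 = 292 m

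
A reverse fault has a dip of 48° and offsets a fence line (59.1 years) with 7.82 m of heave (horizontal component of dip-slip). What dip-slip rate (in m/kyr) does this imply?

dip-slip = heave / cos(dip) = 7.82 m / cos(48°) = 11.69 m
rate = 11.69 m / 59.1 years = 0.198 m/yr = 198 m/kyr

198 m/kyr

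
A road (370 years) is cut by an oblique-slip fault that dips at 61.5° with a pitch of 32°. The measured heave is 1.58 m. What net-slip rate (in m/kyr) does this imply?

16.9 m/kyr

dip-slip = heave / cos(dip) = 1.58 / cos(61.5°) = 3.311 m
net slip = dip-slip / sin(rake) = 3.311 / sin(32°) = 6.249 m
rate = 6.249 m / 370 years = 0.0169 m/yr = 16.9 m/kyr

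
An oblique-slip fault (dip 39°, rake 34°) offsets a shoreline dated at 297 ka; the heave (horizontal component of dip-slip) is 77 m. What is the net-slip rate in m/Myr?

597 m/Myr

dip-slip = heave / cos(dip) = 77 / cos(39°) = 99.08 m
net slip = dip-slip / sin(rake) = 99.08 / sin(34°) = 177.2 m
rate = 177.2 m / 297 ka = 0.000597 m/yr = 597 m/Myr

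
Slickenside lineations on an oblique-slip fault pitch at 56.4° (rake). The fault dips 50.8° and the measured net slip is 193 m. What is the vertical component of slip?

125 m

dip-slip = net slip × sin(rake) = 193 m × sin(56.4°) = 160.8 m
throw = dip-slip × sin(dip) = 160.8 × sin(50.8°) = 125 m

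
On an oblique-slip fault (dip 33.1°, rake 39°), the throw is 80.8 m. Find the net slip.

235 m

dip-slip = throw / sin(dip) = 80.8 / sin(33.1°) = 148 m
net slip = dip-slip / sin(rake) = 148 / sin(39°) = 235 m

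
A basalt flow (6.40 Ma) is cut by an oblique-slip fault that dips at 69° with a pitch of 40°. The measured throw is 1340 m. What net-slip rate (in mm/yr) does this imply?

dip-slip = throw / sin(dip) = 1340 / sin(69°) = 1435 m
net slip = dip-slip / sin(rake) = 1435 / sin(40°) = 2233 m
rate = 2233 m / 6.40 Ma = 0.000349 m/yr = 0.349 mm/yr

0.349 mm/yr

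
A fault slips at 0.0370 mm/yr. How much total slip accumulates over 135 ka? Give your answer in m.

5 m

slip = rate × time = 0.0370 mm/yr × 135 ka = 5 m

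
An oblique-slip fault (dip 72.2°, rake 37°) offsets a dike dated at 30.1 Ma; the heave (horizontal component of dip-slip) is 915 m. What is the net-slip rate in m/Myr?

dip-slip = heave / cos(dip) = 915 / cos(72.2°) = 2993 m
net slip = dip-slip / sin(rake) = 2993 / sin(37°) = 4974 m
rate = 4974 m / 30.1 Ma = 0.000165 m/yr = 165 m/Myr

165 m/Myr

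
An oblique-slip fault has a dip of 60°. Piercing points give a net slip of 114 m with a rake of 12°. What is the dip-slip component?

23.7 m

dip-slip = net slip × sin(rake) = 114 m × sin(12°) = 23.7 m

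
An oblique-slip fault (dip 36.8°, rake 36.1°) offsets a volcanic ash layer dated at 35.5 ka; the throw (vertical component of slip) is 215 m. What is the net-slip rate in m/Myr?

17200 m/Myr

dip-slip = throw / sin(dip) = 215 / sin(36.8°) = 358.9 m
net slip = dip-slip / sin(rake) = 358.9 / sin(36.1°) = 609.2 m
rate = 609.2 m / 35.5 ka = 0.0172 m/yr = 17200 m/Myr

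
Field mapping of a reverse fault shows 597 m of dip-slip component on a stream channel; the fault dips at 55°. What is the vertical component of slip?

489 m

throw = dip-slip × sin(dip) = 597 m × sin(55°) = 489 m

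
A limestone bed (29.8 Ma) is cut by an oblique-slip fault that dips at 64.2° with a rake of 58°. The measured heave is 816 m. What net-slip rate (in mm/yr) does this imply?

dip-slip = heave / cos(dip) = 816 / cos(64.2°) = 1875 m
net slip = dip-slip / sin(rake) = 1875 / sin(58°) = 2211 m
rate = 2211 m / 29.8 Ma = 0.0000742 m/yr = 0.0742 mm/yr

0.0742 mm/yr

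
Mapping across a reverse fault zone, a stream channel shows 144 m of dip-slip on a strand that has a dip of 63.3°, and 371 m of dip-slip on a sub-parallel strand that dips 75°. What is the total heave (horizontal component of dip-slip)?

161 m

heave_A = 144 × cos(63.3°) = 64.70 m
heave_B = 371 × cos(75°) = 96.02 m
total = 64.70 + 96.02 = 161 m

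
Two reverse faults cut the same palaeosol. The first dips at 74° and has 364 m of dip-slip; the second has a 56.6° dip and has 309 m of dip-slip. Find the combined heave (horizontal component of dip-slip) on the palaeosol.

heave_A = 364 × cos(74°) = 100.3 m
heave_B = 309 × cos(56.6°) = 170.1 m
total = 100.3 + 170.1 = 270 m

270 m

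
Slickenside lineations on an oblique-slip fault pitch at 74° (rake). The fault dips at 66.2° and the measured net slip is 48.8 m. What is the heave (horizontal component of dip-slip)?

dip-slip = net slip × sin(rake) = 48.8 m × sin(74°) = 46.91 m
heave = dip-slip × cos(dip) = 46.91 × cos(66.2°) = 18.9 m

18.9 m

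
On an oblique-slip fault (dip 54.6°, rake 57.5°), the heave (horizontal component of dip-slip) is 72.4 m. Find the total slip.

148 m

dip-slip = heave / cos(dip) = 72.4 / cos(54.6°) = 125 m
net slip = dip-slip / sin(rake) = 125 / sin(57.5°) = 148 m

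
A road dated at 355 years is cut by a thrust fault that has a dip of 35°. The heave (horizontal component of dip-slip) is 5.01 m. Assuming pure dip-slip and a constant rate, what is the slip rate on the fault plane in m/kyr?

17.2 m/kyr

dip-slip = heave / cos(dip) = 5.01 m / cos(35°) = 6.116 m
rate = 6.116 m / 355 years = 0.0172 m/yr = 17.2 m/kyr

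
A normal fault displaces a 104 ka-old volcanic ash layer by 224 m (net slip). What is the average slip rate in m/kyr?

rate = 224 m / 104 ka = 0.00215 m/yr = 2.15 m/kyr

2.15 m/kyr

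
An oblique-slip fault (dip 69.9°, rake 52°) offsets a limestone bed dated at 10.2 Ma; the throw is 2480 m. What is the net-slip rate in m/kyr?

0.329 m/kyr

dip-slip = throw / sin(dip) = 2480 / sin(69.9°) = 2641 m
net slip = dip-slip / sin(rake) = 2641 / sin(52°) = 3351 m
rate = 3351 m / 10.2 Ma = 0.000329 m/yr = 0.329 m/kyr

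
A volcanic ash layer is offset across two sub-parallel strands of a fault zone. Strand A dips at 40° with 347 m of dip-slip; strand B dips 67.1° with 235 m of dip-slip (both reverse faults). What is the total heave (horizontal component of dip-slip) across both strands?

heave_A = 347 × cos(40°) = 265.8 m
heave_B = 235 × cos(67.1°) = 91.44 m
total = 265.8 + 91.44 = 357 m

357 m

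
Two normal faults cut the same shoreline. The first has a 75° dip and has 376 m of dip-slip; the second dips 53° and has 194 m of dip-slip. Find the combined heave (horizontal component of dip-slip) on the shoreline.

214 m

heave_A = 376 × cos(75°) = 97.32 m
heave_B = 194 × cos(53°) = 116.8 m
total = 97.32 + 116.8 = 214 m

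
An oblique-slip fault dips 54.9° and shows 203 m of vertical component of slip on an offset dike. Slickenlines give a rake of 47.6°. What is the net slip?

336 m

dip-slip = throw / sin(dip) = 203 / sin(54.9°) = 248.1 m
net slip = dip-slip / sin(rake) = 248.1 / sin(47.6°) = 336 m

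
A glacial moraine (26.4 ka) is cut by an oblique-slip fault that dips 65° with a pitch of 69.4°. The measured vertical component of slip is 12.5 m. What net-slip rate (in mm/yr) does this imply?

0.558 mm/yr

dip-slip = throw / sin(dip) = 12.5 / sin(65°) = 13.79 m
net slip = dip-slip / sin(rake) = 13.79 / sin(69.4°) = 14.73 m
rate = 14.73 m / 26.4 ka = 0.000558 m/yr = 0.558 mm/yr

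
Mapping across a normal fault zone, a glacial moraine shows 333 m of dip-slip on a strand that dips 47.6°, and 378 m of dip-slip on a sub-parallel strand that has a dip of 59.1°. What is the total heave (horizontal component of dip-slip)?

heave_A = 333 × cos(47.6°) = 224.5 m
heave_B = 378 × cos(59.1°) = 194.1 m
total = 224.5 + 194.1 = 419 m

419 m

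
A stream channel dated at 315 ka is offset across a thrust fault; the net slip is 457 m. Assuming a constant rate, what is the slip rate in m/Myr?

rate = 457 m / 315 ka = 0.00145 m/yr = 1450 m/Myr

1450 m/Myr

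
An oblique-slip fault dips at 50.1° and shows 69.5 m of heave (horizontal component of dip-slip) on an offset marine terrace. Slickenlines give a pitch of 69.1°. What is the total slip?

116 m

dip-slip = heave / cos(dip) = 69.5 / cos(50.1°) = 108.3 m
net slip = dip-slip / sin(rake) = 108.3 / sin(69.1°) = 116 m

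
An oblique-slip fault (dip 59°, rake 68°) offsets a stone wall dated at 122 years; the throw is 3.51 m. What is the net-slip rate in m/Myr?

36200 m/Myr

dip-slip = throw / sin(dip) = 3.51 / sin(59°) = 4.095 m
net slip = dip-slip / sin(rake) = 4.095 / sin(68°) = 4.416 m
rate = 4.416 m / 122 years = 0.0362 m/yr = 36200 m/Myr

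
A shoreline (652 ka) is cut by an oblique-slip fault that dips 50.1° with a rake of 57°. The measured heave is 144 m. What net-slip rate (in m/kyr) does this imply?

0.411 m/kyr

dip-slip = heave / cos(dip) = 144 / cos(50.1°) = 224.5 m
net slip = dip-slip / sin(rake) = 224.5 / sin(57°) = 267.7 m
rate = 267.7 m / 652 ka = 0.000411 m/yr = 0.411 m/kyr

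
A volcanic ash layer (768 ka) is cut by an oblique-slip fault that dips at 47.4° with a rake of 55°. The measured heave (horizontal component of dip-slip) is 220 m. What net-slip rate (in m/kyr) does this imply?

0.517 m/kyr

dip-slip = heave / cos(dip) = 220 / cos(47.4°) = 325 m
net slip = dip-slip / sin(rake) = 325 / sin(55°) = 396.8 m
rate = 396.8 m / 768 ka = 0.000517 m/yr = 0.517 m/kyr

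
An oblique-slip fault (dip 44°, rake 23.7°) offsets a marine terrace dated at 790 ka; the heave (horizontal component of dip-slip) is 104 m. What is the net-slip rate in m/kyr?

0.455 m/kyr

dip-slip = heave / cos(dip) = 104 / cos(44°) = 144.6 m
net slip = dip-slip / sin(rake) = 144.6 / sin(23.7°) = 359.7 m
rate = 359.7 m / 790 ka = 0.000455 m/yr = 0.455 m/kyr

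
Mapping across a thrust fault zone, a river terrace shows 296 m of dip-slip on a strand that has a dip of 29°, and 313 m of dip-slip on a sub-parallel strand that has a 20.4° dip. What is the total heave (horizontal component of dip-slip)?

552 m

heave_A = 296 × cos(29°) = 258.9 m
heave_B = 313 × cos(20.4°) = 293.4 m
total = 258.9 + 293.4 = 552 m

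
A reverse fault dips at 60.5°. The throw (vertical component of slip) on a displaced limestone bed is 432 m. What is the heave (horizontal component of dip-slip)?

244 m

heave = throw / tan(dip) = 432 / tan(60.5°) = 244 m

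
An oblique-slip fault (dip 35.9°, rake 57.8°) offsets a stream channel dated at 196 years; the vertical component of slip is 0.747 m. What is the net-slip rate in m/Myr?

dip-slip = throw / sin(dip) = 0.747 / sin(35.9°) = 1.274 m
net slip = dip-slip / sin(rake) = 1.274 / sin(57.8°) = 1.505 m
rate = 1.505 m / 196 years = 0.00768 m/yr = 7680 m/Myr

7680 m/Myr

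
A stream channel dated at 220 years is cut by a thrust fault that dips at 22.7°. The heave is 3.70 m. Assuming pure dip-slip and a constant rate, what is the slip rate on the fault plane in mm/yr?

18.2 mm/yr

dip-slip = heave / cos(dip) = 3.70 m / cos(22.7°) = 4.011 m
rate = 4.011 m / 220 years = 0.0182 m/yr = 18.2 mm/yr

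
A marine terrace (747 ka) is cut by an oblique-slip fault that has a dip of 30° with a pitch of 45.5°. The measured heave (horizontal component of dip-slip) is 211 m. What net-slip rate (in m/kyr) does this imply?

dip-slip = heave / cos(dip) = 211 / cos(30°) = 243.6 m
net slip = dip-slip / sin(rake) = 243.6 / sin(45.5°) = 341.6 m
rate = 341.6 m / 747 ka = 0.000457 m/yr = 0.457 m/kyr

0.457 m/kyr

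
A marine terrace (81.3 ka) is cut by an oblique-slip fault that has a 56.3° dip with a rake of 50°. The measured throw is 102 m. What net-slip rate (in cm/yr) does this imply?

0.197 cm/yr

dip-slip = throw / sin(dip) = 102 / sin(56.3°) = 122.6 m
net slip = dip-slip / sin(rake) = 122.6 / sin(50°) = 160 m
rate = 160 m / 81.3 ka = 0.00197 m/yr = 0.197 cm/yr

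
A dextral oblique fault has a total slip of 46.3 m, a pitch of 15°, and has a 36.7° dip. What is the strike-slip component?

strike-slip = net slip × cos(rake) = 46.3 m × cos(15°) = 44.7 m

44.7 m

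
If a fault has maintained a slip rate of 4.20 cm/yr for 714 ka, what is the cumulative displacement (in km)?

slip = rate × time = 4.20 cm/yr × 714 ka = 30000 m = 30 km

30 km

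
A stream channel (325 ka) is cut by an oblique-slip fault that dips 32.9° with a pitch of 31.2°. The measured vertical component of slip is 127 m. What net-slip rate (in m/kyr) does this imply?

dip-slip = throw / sin(dip) = 127 / sin(32.9°) = 233.8 m
net slip = dip-slip / sin(rake) = 233.8 / sin(31.2°) = 451.3 m
rate = 451.3 m / 325 ka = 0.00139 m/yr = 1.39 m/kyr

1.39 m/kyr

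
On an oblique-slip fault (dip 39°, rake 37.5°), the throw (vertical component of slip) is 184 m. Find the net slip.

480 m

dip-slip = throw / sin(dip) = 184 / sin(39°) = 292.4 m
net slip = dip-slip / sin(rake) = 292.4 / sin(37.5°) = 480 m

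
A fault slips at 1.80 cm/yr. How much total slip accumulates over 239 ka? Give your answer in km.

slip = rate × time = 1.80 cm/yr × 239 ka = 4300 m = 4.30 km

4.30 km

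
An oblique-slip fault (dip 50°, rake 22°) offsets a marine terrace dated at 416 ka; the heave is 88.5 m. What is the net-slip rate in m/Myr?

884 m/Myr

dip-slip = heave / cos(dip) = 88.5 / cos(50°) = 137.7 m
net slip = dip-slip / sin(rake) = 137.7 / sin(22°) = 367.5 m
rate = 367.5 m / 416 ka = 0.000884 m/yr = 884 m/Myr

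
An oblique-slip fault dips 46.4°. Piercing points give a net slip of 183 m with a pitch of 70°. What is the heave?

dip-slip = net slip × sin(rake) = 183 m × sin(70°) = 172 m
heave = dip-slip × cos(dip) = 172 × cos(46.4°) = 119 m

119 m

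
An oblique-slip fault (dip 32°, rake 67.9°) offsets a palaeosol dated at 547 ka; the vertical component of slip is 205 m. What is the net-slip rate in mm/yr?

dip-slip = throw / sin(dip) = 205 / sin(32°) = 386.9 m
net slip = dip-slip / sin(rake) = 386.9 / sin(67.9°) = 417.5 m
rate = 417.5 m / 547 ka = 0.000763 m/yr = 0.763 mm/yr

0.763 mm/yr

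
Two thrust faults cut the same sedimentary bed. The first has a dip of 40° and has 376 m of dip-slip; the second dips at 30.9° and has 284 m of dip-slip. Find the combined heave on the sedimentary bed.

532 m

heave_A = 376 × cos(40°) = 288 m
heave_B = 284 × cos(30.9°) = 243.7 m
total = 288 + 243.7 = 532 m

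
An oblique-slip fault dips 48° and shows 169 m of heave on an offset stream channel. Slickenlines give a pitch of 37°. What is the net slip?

420 m

dip-slip = heave / cos(dip) = 169 / cos(48°) = 252.6 m
net slip = dip-slip / sin(rake) = 252.6 / sin(37°) = 420 m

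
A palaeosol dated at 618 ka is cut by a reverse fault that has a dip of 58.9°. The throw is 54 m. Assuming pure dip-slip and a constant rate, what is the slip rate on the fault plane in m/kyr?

dip-slip = throw / sin(dip) = 54 m / sin(58.9°) = 63.06 m
rate = 63.06 m / 618 ka = 0.000102 m/yr = 0.102 m/kyr

0.102 m/kyr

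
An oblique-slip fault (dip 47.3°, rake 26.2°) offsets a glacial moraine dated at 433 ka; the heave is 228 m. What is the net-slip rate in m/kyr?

1.76 m/kyr

dip-slip = heave / cos(dip) = 228 / cos(47.3°) = 336.2 m
net slip = dip-slip / sin(rake) = 336.2 / sin(26.2°) = 761.5 m
rate = 761.5 m / 433 ka = 0.00176 m/yr = 1.76 m/kyr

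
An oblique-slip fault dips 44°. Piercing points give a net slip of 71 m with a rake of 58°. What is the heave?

dip-slip = net slip × sin(rake) = 71 m × sin(58°) = 60.21 m
heave = dip-slip × cos(dip) = 60.21 × cos(44°) = 43.3 m

43.3 m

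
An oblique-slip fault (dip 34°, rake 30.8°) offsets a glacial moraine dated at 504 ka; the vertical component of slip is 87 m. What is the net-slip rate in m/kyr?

dip-slip = throw / sin(dip) = 87 / sin(34°) = 155.6 m
net slip = dip-slip / sin(rake) = 155.6 / sin(30.8°) = 303.8 m
rate = 303.8 m / 504 ka = 0.000603 m/yr = 0.603 m/kyr

0.603 m/kyr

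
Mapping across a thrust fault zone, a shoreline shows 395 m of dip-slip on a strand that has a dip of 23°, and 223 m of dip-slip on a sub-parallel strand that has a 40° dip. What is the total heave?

heave_A = 395 × cos(23°) = 363.6 m
heave_B = 223 × cos(40°) = 170.8 m
total = 363.6 + 170.8 = 534 m

534 m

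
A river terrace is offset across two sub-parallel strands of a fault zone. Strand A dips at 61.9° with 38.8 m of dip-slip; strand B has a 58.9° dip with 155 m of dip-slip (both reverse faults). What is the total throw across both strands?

throw_A = 38.8 × sin(61.9°) = 34.23 m
throw_B = 155 × sin(58.9°) = 132.7 m
total = 34.23 + 132.7 = 167 m

167 m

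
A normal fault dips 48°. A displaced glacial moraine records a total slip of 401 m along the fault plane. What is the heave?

268 m

heave = dip-slip × cos(dip) = 401 m × cos(48°) = 268 m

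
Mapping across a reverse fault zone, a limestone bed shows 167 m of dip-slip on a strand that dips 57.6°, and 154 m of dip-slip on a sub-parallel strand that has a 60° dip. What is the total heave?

166 m

heave_A = 167 × cos(57.6°) = 89.48 m
heave_B = 154 × cos(60°) = 77 m
total = 89.48 + 77 = 166 m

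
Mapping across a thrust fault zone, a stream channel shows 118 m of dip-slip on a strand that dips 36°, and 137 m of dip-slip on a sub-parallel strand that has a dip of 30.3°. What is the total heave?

heave_A = 118 × cos(36°) = 95.46 m
heave_B = 137 × cos(30.3°) = 118.3 m
total = 95.46 + 118.3 = 214 m

214 m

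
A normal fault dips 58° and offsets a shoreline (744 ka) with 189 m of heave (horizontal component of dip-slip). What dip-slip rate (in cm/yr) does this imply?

dip-slip = heave / cos(dip) = 189 m / cos(58°) = 356.7 m
rate = 356.7 m / 744 ka = 0.000479 m/yr = 0.0479 cm/yr

0.0479 cm/yr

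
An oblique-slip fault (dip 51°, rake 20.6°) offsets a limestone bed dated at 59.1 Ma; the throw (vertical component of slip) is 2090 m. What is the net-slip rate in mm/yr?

dip-slip = throw / sin(dip) = 2090 / sin(51°) = 2689 m
net slip = dip-slip / sin(rake) = 2689 / sin(20.6°) = 7644 m
rate = 7644 m / 59.1 Ma = 0.000129 m/yr = 0.129 mm/yr

0.129 mm/yr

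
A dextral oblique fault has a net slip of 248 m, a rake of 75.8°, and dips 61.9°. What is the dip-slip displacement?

dip-slip = net slip × sin(rake) = 248 m × sin(75.8°) = 240 m

240 m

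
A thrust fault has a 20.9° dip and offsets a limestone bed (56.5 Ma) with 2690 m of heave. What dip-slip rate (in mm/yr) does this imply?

dip-slip = heave / cos(dip) = 2690 m / cos(20.9°) = 2879 m
rate = 2879 m / 56.5 Ma = 0.0000510 m/yr = 0.0510 mm/yr

0.0510 mm/yr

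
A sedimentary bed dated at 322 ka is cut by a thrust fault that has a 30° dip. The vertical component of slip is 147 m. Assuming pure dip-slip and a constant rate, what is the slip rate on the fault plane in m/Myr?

913 m/Myr

dip-slip = throw / sin(dip) = 147 m / sin(30°) = 294 m
rate = 294 m / 322 ka = 0.000913 m/yr = 913 m/Myr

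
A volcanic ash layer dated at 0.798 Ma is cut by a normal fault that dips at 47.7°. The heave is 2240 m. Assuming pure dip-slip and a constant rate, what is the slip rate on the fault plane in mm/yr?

dip-slip = heave / cos(dip) = 2240 m / cos(47.7°) = 3328 m
rate = 3328 m / 0.798 Ma = 0.00417 m/yr = 4.17 mm/yr

4.17 mm/yr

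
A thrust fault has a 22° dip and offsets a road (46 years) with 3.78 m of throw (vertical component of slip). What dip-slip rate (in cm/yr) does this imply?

21.9 cm/yr

dip-slip = throw / sin(dip) = 3.78 m / sin(22°) = 10.09 m
rate = 10.09 m / 46 years = 0.219 m/yr = 21.9 cm/yr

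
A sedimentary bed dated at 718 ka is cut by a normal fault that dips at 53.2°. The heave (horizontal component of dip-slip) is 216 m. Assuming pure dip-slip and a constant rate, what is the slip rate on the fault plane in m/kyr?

0.502 m/kyr

dip-slip = heave / cos(dip) = 216 m / cos(53.2°) = 360.6 m
rate = 360.6 m / 718 ka = 0.000502 m/yr = 0.502 m/kyr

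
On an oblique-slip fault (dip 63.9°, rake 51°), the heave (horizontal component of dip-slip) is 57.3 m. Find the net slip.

dip-slip = heave / cos(dip) = 57.3 / cos(63.9°) = 130.2 m
net slip = dip-slip / sin(rake) = 130.2 / sin(51°) = 168 m

168 m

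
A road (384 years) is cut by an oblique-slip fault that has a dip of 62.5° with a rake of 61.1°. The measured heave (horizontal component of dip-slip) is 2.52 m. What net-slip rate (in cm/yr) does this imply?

dip-slip = heave / cos(dip) = 2.52 / cos(62.5°) = 5.458 m
net slip = dip-slip / sin(rake) = 5.458 / sin(61.1°) = 6.234 m
rate = 6.234 m / 384 years = 0.0162 m/yr = 1.62 cm/yr

1.62 cm/yr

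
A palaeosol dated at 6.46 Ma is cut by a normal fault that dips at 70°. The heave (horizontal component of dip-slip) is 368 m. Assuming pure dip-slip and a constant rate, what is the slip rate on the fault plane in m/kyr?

0.167 m/kyr

dip-slip = heave / cos(dip) = 368 m / cos(70°) = 1076 m
rate = 1076 m / 6.46 Ma = 0.000167 m/yr = 0.167 m/kyr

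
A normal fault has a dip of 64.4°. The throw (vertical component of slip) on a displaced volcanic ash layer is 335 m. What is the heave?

161 m

heave = throw / tan(dip) = 335 / tan(64.4°) = 161 m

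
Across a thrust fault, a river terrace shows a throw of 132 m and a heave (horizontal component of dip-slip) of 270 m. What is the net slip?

net slip = √(throw² + heave²) = √(132² + 270²) = 301 m

301 m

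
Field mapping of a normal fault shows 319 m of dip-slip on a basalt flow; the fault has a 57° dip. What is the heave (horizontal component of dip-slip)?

heave = dip-slip × cos(dip) = 319 m × cos(57°) = 174 m

174 m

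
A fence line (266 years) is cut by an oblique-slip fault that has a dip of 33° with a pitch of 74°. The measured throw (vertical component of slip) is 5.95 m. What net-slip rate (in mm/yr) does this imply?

dip-slip = throw / sin(dip) = 5.95 / sin(33°) = 10.92 m
net slip = dip-slip / sin(rake) = 10.92 / sin(74°) = 11.36 m
rate = 11.36 m / 266 years = 0.0427 m/yr = 42.7 mm/yr

42.7 mm/yr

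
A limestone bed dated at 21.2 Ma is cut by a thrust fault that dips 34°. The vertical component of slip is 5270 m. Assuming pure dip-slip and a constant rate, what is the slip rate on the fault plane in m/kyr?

0.445 m/kyr

dip-slip = throw / sin(dip) = 5270 m / sin(34°) = 9424 m
rate = 9424 m / 21.2 Ma = 0.000445 m/yr = 0.445 m/kyr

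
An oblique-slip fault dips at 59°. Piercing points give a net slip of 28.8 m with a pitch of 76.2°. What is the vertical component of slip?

dip-slip = net slip × sin(rake) = 28.8 m × sin(76.2°) = 27.97 m
throw = dip-slip × sin(dip) = 27.97 × sin(59°) = 24 m

24 m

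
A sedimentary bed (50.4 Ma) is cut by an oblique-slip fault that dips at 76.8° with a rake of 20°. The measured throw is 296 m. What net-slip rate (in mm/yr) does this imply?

dip-slip = throw / sin(dip) = 296 / sin(76.8°) = 304 m
net slip = dip-slip / sin(rake) = 304 / sin(20°) = 888.9 m
rate = 888.9 m / 50.4 Ma = 0.0000176 m/yr = 0.0176 mm/yr

0.0176 mm/yr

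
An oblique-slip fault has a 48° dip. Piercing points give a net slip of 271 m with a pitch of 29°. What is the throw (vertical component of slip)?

97.6 m

dip-slip = net slip × sin(rake) = 271 m × sin(29°) = 131.4 m
throw = dip-slip × sin(dip) = 131.4 × sin(48°) = 97.6 m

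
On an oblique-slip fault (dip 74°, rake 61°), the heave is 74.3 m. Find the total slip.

dip-slip = heave / cos(dip) = 74.3 / cos(74°) = 269.6 m
net slip = dip-slip / sin(rake) = 269.6 / sin(61°) = 308 m

308 m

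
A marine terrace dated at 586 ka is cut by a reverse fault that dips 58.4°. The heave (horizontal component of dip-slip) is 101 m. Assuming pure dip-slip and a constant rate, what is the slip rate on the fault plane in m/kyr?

0.329 m/kyr

dip-slip = heave / cos(dip) = 101 m / cos(58.4°) = 192.8 m
rate = 192.8 m / 586 ka = 0.000329 m/yr = 0.329 m/kyr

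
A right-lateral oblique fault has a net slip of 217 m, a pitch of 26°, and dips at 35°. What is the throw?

dip-slip = net slip × sin(rake) = 217 m × sin(26°) = 95.13 m
throw = dip-slip × sin(dip) = 95.13 × sin(35°) = 54.6 m

54.6 m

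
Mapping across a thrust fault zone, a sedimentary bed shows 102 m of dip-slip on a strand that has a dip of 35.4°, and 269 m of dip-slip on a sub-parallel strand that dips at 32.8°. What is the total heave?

heave_A = 102 × cos(35.4°) = 83.14 m
heave_B = 269 × cos(32.8°) = 226.1 m
total = 83.14 + 226.1 = 309 m

309 m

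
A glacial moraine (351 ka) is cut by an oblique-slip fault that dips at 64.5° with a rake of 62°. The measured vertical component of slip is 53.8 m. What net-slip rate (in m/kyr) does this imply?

dip-slip = throw / sin(dip) = 53.8 / sin(64.5°) = 59.61 m
net slip = dip-slip / sin(rake) = 59.61 / sin(62°) = 67.51 m
rate = 67.51 m / 351 ka = 0.000192 m/yr = 0.192 m/kyr

0.192 m/kyr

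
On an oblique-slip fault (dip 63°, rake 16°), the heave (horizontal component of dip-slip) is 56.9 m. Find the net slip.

dip-slip = heave / cos(dip) = 56.9 / cos(63°) = 125.3 m
net slip = dip-slip / sin(rake) = 125.3 / sin(16°) = 455 m

455 m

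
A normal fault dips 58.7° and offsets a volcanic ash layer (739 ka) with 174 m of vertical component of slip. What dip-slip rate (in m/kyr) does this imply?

0.276 m/kyr

dip-slip = throw / sin(dip) = 174 m / sin(58.7°) = 203.6 m
rate = 203.6 m / 739 ka = 0.000276 m/yr = 0.276 m/kyr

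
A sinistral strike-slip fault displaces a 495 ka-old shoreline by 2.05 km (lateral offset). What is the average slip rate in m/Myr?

rate = 2.05 km / 495 ka = 0.00414 m/yr = 4140 m/Myr

4140 m/Myr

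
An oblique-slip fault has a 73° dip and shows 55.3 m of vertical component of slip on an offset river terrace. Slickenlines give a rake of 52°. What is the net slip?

73.4 m

dip-slip = throw / sin(dip) = 55.3 / sin(73°) = 57.83 m
net slip = dip-slip / sin(rake) = 57.83 / sin(52°) = 73.4 m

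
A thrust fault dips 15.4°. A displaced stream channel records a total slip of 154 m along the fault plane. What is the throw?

throw = dip-slip × sin(dip) = 154 m × sin(15.4°) = 40.9 m

40.9 m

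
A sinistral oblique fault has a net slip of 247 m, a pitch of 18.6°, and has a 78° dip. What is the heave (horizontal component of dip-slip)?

16.4 m

dip-slip = net slip × sin(rake) = 247 m × sin(18.6°) = 78.78 m
heave = dip-slip × cos(dip) = 78.78 × cos(78°) = 16.4 m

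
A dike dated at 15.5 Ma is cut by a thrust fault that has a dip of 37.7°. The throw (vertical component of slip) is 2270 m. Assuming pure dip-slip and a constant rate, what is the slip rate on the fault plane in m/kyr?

dip-slip = throw / sin(dip) = 2270 m / sin(37.7°) = 3712 m
rate = 3712 m / 15.5 Ma = 0.000239 m/yr = 0.239 m/kyr

0.239 m/kyr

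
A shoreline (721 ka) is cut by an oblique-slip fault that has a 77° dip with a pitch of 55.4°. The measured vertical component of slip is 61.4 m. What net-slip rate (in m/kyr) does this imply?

dip-slip = throw / sin(dip) = 61.4 / sin(77°) = 63.02 m
net slip = dip-slip / sin(rake) = 63.02 / sin(55.4°) = 76.55 m
rate = 76.55 m / 721 ka = 0.000106 m/yr = 0.106 m/kyr

0.106 m/kyr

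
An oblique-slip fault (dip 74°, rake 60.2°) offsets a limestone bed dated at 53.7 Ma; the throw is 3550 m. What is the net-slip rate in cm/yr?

0.00793 cm/yr

dip-slip = throw / sin(dip) = 3550 / sin(74°) = 3693 m
net slip = dip-slip / sin(rake) = 3693 / sin(60.2°) = 4256 m
rate = 4256 m / 53.7 Ma = 0.0000793 m/yr = 0.00793 cm/yr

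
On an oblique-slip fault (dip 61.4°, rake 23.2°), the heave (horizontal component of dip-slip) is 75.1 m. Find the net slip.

dip-slip = heave / cos(dip) = 75.1 / cos(61.4°) = 156.9 m
net slip = dip-slip / sin(rake) = 156.9 / sin(23.2°) = 398 m

398 m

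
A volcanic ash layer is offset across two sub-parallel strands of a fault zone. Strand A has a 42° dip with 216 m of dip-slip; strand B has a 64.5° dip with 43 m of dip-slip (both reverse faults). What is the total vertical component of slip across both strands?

183 m

throw_A = 216 × sin(42°) = 144.5 m
throw_B = 43 × sin(64.5°) = 38.81 m
total = 144.5 + 38.81 = 183 m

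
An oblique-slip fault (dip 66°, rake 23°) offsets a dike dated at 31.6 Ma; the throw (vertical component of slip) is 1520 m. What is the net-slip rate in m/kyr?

dip-slip = throw / sin(dip) = 1520 / sin(66°) = 1664 m
net slip = dip-slip / sin(rake) = 1664 / sin(23°) = 4258 m
rate = 4258 m / 31.6 Ma = 0.000135 m/yr = 0.135 m/kyr

0.135 m/kyr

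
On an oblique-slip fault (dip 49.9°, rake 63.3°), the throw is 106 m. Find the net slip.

155 m

dip-slip = throw / sin(dip) = 106 / sin(49.9°) = 138.6 m
net slip = dip-slip / sin(rake) = 138.6 / sin(63.3°) = 155 m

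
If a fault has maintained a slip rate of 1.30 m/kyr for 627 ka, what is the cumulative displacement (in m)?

815 m

slip = rate × time = 1.30 m/kyr × 627 ka = 815 m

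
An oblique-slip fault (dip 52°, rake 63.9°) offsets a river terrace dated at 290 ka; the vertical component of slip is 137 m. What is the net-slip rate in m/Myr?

dip-slip = throw / sin(dip) = 137 / sin(52°) = 173.9 m
net slip = dip-slip / sin(rake) = 173.9 / sin(63.9°) = 193.6 m
rate = 193.6 m / 290 ka = 0.000668 m/yr = 668 m/Myr

668 m/Myr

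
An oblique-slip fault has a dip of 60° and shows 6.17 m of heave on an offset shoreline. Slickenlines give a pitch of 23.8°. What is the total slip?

30.6 m

dip-slip = heave / cos(dip) = 6.17 / cos(60°) = 12.34 m
net slip = dip-slip / sin(rake) = 12.34 / sin(23.8°) = 30.6 m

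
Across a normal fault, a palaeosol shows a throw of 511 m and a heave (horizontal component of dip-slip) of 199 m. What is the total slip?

net slip = √(throw² + heave²) = √(511² + 199²) = 548 m

548 m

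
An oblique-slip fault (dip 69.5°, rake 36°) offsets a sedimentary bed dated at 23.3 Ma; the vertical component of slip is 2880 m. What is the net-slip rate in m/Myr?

225 m/Myr

dip-slip = throw / sin(dip) = 2880 / sin(69.5°) = 3075 m
net slip = dip-slip / sin(rake) = 3075 / sin(36°) = 5231 m
rate = 5231 m / 23.3 Ma = 0.000225 m/yr = 225 m/Myr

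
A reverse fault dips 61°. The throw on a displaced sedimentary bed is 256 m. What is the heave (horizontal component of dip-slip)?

heave = throw / tan(dip) = 256 / tan(61°) = 142 m

142 m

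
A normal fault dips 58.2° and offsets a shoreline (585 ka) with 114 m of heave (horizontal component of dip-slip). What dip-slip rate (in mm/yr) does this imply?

dip-slip = heave / cos(dip) = 114 m / cos(58.2°) = 216.3 m
rate = 216.3 m / 585 ka = 0.000370 m/yr = 0.370 mm/yr

0.370 mm/yr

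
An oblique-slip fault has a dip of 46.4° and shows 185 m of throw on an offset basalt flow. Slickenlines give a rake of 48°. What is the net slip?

dip-slip = throw / sin(dip) = 185 / sin(46.4°) = 255.5 m
net slip = dip-slip / sin(rake) = 255.5 / sin(48°) = 344 m

344 m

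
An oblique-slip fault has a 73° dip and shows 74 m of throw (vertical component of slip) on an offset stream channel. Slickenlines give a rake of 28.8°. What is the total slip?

dip-slip = throw / sin(dip) = 74 / sin(73°) = 77.38 m
net slip = dip-slip / sin(rake) = 77.38 / sin(28.8°) = 161 m

161 m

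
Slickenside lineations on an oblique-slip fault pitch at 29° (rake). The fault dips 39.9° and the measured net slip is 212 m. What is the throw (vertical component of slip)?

dip-slip = net slip × sin(rake) = 212 m × sin(29°) = 102.8 m
throw = dip-slip × sin(dip) = 102.8 × sin(39.9°) = 65.9 m

65.9 m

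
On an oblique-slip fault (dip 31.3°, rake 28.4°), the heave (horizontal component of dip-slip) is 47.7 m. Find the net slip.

dip-slip = heave / cos(dip) = 47.7 / cos(31.3°) = 55.82 m
net slip = dip-slip / sin(rake) = 55.82 / sin(28.4°) = 117 m

117 m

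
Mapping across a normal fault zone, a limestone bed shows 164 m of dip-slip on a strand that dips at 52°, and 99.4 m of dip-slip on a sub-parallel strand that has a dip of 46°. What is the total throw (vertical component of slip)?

throw_A = 164 × sin(52°) = 129.2 m
throw_B = 99.4 × sin(46°) = 71.50 m
total = 129.2 + 71.50 = 201 m

201 m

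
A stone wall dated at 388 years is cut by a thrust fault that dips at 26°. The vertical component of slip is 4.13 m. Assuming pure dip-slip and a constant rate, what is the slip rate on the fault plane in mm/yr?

24.3 mm/yr

dip-slip = throw / sin(dip) = 4.13 m / sin(26°) = 9.421 m
rate = 9.421 m / 388 years = 0.0243 m/yr = 24.3 mm/yr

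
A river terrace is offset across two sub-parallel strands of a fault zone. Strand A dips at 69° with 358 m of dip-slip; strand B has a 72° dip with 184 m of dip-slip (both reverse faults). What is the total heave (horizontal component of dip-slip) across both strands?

heave_A = 358 × cos(69°) = 128.3 m
heave_B = 184 × cos(72°) = 56.86 m
total = 128.3 + 56.86 = 185 m

185 m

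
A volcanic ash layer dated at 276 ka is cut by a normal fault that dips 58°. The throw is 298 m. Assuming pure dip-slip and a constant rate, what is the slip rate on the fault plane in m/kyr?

dip-slip = throw / sin(dip) = 298 m / sin(58°) = 351.4 m
rate = 351.4 m / 276 ka = 0.00127 m/yr = 1.27 m/kyr

1.27 m/kyr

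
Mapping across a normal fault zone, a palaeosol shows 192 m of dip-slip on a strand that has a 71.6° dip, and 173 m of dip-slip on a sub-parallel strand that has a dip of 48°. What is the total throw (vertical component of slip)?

throw_A = 192 × sin(71.6°) = 182.2 m
throw_B = 173 × sin(48°) = 128.6 m
total = 182.2 + 128.6 = 311 m

311 m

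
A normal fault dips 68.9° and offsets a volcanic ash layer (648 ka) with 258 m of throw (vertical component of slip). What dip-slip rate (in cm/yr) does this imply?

dip-slip = throw / sin(dip) = 258 m / sin(68.9°) = 276.5 m
rate = 276.5 m / 648 ka = 0.000427 m/yr = 0.0427 cm/yr

0.0427 cm/yr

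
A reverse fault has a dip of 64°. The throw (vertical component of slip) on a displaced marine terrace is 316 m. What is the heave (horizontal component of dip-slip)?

154 m

heave = throw / tan(dip) = 316 / tan(64°) = 154 m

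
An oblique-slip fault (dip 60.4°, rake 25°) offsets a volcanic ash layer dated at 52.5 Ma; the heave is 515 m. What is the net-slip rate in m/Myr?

dip-slip = heave / cos(dip) = 515 / cos(60.4°) = 1043 m
net slip = dip-slip / sin(rake) = 1043 / sin(25°) = 2467 m
rate = 2467 m / 52.5 Ma = 0.0000470 m/yr = 47 m/Myr

47 m/Myr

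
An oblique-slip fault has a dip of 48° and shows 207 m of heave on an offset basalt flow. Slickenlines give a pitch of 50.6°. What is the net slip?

400 m

dip-slip = heave / cos(dip) = 207 / cos(48°) = 309.4 m
net slip = dip-slip / sin(rake) = 309.4 / sin(50.6°) = 400 m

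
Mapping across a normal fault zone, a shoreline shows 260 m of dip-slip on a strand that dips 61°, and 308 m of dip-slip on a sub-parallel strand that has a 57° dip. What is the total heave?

heave_A = 260 × cos(61°) = 126.1 m
heave_B = 308 × cos(57°) = 167.7 m
total = 126.1 + 167.7 = 294 m

294 m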